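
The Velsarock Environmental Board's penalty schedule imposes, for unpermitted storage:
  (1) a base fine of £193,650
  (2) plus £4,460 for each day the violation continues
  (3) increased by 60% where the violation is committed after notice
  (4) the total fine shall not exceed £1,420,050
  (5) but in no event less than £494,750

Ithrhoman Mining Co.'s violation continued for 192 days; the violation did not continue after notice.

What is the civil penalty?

£1,049,970

Per-day component: 192 × £4,460 = £856,320
Base plus per-day: £193,650 + £856,320 = £1,049,970
The violation did not continue after notice: no 60% increase.
Cap at £1,420,050: £1,049,970 is within the cap, no reduction.
Minimum £494,750: £1,049,970 meets the minimum, no increase.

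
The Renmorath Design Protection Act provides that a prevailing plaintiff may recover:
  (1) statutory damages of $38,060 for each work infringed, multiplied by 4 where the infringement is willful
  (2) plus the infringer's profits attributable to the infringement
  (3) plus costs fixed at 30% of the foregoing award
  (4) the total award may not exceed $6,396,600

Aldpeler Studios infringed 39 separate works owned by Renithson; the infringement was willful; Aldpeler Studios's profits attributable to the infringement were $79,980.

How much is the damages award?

$6,396,600

Statutory damages: 39 × $38,060 = $1,484,340
Multiplied by 4: 4 × $1,484,340 = $5,937,360
Combined award: $5,937,360 + $79,980 = $6,017,340
Costs: 30% of $6,017,340 = $1,805,202
Award plus costs: $6,017,340 + $1,805,202 = $7,822,542
Cap at $6,396,600: $7,822,542 exceeds the cap → $6,396,600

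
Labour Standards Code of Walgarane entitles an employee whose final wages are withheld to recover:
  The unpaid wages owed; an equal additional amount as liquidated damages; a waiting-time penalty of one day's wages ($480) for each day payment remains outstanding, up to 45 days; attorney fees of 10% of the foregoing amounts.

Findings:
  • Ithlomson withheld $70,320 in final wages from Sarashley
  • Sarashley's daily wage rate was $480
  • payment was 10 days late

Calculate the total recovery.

Liquidated damages (equal amount): $70,320
Penalty days: min(10, 45) = 10
Waiting-time penalty: 10 × $480 = $4,800
Subtotal: $70,320 + $70,320 + $4,800 = $145,440
Attorney fees: 10% of $145,440 = $14,544
Total award: $145,440 + $14,544 = $159,984

$159,984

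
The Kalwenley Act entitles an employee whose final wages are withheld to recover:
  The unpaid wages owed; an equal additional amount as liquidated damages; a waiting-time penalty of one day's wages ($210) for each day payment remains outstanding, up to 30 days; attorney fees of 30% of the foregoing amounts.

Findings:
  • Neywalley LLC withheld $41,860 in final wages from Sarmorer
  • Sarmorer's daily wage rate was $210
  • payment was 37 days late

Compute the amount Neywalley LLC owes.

Liquidated damages (equal amount): $41,860
Penalty days: min(37, 30) = 30
Waiting-time penalty: 30 × $210 = $6,300
Subtotal: $41,860 + $41,860 + $6,300 = $90,020
Attorney fees: 30% of $90,020 = $27,006
Total award: $90,020 + $27,006 = $117,026

$117,026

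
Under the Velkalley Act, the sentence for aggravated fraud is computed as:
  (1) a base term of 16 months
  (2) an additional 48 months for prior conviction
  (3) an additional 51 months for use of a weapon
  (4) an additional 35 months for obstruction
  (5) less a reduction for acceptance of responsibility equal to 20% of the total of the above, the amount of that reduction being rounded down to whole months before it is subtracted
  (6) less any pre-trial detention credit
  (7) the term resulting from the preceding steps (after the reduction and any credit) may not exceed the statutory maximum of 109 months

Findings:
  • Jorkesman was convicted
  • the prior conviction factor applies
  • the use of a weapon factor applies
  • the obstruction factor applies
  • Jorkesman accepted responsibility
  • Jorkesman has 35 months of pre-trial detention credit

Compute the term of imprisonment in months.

85 months

Prior conviction enhancement: +48 months
Use of a weapon enhancement: +51 months
Obstruction enhancement: +35 months
Adjusted term: 16 months + 48 months + 51 months + 35 months = 150 months
Acceptance of responsibility reduction: 20% of 150 months = 30 months (rounded down)
After reduction: 150 − 30 = 120 months
Less pre-trial detention credit: 120 months − 35 months = 85 months
Cap at 109 months: 85 months is within the cap, no reduction.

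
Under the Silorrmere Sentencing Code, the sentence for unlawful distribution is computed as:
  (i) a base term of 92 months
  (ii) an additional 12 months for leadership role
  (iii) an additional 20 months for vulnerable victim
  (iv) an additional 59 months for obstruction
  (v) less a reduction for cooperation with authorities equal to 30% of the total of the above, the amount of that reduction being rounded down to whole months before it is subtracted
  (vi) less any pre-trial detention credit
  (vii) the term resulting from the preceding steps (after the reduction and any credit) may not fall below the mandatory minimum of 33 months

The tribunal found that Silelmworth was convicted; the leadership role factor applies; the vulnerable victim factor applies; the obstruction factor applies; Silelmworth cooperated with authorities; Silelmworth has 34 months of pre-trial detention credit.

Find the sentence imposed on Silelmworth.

95 months

Leadership role enhancement: +12 months
Vulnerable victim enhancement: +20 months
Obstruction enhancement: +59 months
Adjusted term: 92 months + 12 months + 20 months + 59 months = 183 months
Cooperation with authorities reduction: 30% of 183 months = 54 months (rounded down)
After reduction: 183 − 54 = 129 months
Less pre-trial detention credit: 129 months − 34 months = 95 months
Minimum 33 months: 95 months meets the minimum, no increase.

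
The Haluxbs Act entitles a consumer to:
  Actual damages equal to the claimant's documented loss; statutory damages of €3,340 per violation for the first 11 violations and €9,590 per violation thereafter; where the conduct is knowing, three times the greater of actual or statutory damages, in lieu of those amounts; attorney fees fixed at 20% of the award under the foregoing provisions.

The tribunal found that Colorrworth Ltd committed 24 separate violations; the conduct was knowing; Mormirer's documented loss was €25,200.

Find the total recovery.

€581,076

First 11 violations: 11 × €3,340 = €36,740
Remaining violations: (24 − 11) × €9,590 = €124,670
Statutory damages: €36,740 + €124,670 = €161,410
Greater of actual damages (€25,200) or statutory damages (€161,410): €161,410
Trebled: 3 × €161,410 = €484,230
Attorney fees: 20% of €484,230 = €96,846
Total recovery: €484,230 + €96,846 = €581,076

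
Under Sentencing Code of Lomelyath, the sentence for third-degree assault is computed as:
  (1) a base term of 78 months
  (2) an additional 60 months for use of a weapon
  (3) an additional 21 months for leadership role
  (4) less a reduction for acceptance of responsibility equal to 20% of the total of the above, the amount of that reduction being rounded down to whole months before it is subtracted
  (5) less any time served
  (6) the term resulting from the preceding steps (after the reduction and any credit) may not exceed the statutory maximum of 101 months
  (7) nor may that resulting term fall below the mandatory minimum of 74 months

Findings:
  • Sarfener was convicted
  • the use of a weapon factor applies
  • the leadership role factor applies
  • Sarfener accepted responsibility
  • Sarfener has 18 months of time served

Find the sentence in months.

Use of a weapon enhancement: +60 months
Leadership role enhancement: +21 months
Adjusted term: 78 months + 60 months + 21 months = 159 months
Acceptance of responsibility reduction: 20% of 159 months = 31 months (rounded down)
After reduction: 159 − 31 = 128 months
Less time served: 128 months − 18 months = 110 months
Cap at 101 months: 110 months exceeds the cap → 101 months
Minimum 74 months: 101 months meets the minimum, no increase.

101 months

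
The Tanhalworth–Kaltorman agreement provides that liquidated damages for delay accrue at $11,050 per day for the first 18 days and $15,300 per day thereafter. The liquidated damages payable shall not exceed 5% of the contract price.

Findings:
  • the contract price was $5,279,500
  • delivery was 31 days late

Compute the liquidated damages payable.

First 18 days: 18 × $11,050 = $198,900
Remaining days: (31 − 18) × $15,300 = $198,900
Accrued per-day damages: $198,900 + $198,900 = $397,800
Cap: 5% of $5,279,500 = $263,975
Cap at $263,975: $397,800 exceeds the cap → $263,975

$263,975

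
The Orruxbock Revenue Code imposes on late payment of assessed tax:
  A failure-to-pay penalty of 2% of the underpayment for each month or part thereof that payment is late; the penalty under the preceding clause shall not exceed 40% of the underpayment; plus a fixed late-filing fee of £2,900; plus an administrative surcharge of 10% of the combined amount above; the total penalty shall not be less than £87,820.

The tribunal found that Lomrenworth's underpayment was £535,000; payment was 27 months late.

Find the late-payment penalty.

Accrued rate: 2% × 27 = 54%, capped at 40% → 40%
Failure-to-pay penalty: 40% of £535,000 = £214,000
Penalty before surcharge: £214,000 + £2,900 = £216,900
Administrative surcharge: 10% of £216,900 = £21,690
Total penalty: £216,900 + £21,690 = £238,590
Minimum £87,820: £238,590 meets the minimum, no increase.

£238,590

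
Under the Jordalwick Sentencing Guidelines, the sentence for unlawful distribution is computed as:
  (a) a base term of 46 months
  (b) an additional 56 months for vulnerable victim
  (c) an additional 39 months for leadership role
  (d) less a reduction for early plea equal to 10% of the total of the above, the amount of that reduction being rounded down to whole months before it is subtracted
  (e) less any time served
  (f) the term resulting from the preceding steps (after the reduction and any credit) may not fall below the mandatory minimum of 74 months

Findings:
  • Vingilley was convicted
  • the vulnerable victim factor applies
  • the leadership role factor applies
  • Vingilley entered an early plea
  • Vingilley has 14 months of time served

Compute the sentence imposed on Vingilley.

113 months

Vulnerable victim enhancement: +56 months
Leadership role enhancement: +39 months
Adjusted term: 46 months + 56 months + 39 months = 141 months
Early plea reduction: 10% of 141 months = 14 months (rounded down)
After reduction: 141 − 14 = 127 months
Less time served: 127 months − 14 months = 113 months
Minimum 74 months: 113 months meets the minimum, no increase.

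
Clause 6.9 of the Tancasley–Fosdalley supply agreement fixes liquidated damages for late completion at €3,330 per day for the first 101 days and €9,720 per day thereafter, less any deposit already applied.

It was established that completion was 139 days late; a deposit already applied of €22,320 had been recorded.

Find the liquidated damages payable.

First 101 days: 101 × €3,330 = €336,330
Remaining days: (139 − 101) × €9,720 = €369,360
Accrued per-day damages: €336,330 + €369,360 = €705,690
Less deposit already applied: €705,690 − €22,320 = €683,370

€683,370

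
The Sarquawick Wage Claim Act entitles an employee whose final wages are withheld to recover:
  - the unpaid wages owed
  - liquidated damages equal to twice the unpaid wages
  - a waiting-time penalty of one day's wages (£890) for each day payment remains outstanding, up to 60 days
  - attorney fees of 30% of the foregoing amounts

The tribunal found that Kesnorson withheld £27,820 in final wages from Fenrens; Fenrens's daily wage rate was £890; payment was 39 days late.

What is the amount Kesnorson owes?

£153,621

Doubled: 2 × £27,820 = £55,640
Penalty days: min(39, 60) = 39
Waiting-time penalty: 39 × £890 = £34,710
Subtotal: £27,820 + £55,640 + £34,710 = £118,170
Attorney fees: 30% of £118,170 = £35,451
Total award: £118,170 + £35,451 = £153,621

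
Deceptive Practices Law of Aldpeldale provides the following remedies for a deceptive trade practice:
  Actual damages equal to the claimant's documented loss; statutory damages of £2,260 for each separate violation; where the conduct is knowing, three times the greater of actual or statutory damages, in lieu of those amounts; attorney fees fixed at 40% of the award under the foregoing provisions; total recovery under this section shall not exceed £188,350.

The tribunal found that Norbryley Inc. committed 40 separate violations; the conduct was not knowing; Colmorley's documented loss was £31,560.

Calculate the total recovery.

Statutory damages: 40 × £2,260 = £90,400
Conduct not knowing: the in-lieu enhancement does not apply.
Actual plus statutory damages: £31,560 + £90,400 = £121,960
Attorney fees: 40% of £121,960 = £48,784
Total before cap: £121,960 + £48,784 = £170,744
Cap at £188,350: £170,744 is within the cap, no reduction.

£170,744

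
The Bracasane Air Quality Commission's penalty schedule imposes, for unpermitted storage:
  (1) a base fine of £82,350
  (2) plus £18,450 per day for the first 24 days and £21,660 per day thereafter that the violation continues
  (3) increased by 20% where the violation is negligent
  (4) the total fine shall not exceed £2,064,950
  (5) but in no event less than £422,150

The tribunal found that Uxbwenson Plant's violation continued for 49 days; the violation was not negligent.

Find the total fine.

£1,066,650

First 24 days: 24 × £18,450 = £442,800
Remaining days: (49 − 24) × £21,660 = £541,500
Per-day component: £442,800 + £541,500 = £984,300
Base plus per-day: £82,350 + £984,300 = £1,066,650
The violation was not negligent: no 20% increase.
Cap at £2,064,950: £1,066,650 is within the cap, no reduction.
Minimum £422,150: £1,066,650 meets the minimum, no increase.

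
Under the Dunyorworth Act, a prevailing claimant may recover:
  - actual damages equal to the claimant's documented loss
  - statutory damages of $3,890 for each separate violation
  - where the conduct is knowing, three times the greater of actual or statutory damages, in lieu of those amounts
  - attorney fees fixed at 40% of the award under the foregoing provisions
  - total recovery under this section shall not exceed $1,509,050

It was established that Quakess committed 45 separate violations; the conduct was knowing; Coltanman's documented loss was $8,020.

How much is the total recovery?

Total recovery: $735,210

Statutory damages: 45 × $3,890 = $175,050
Greater of actual damages ($8,020) or statutory damages ($175,050): $175,050
Trebled: 3 × $175,050 = $525,150
Attorney fees: 40% of $525,150 = $210,060
Total before cap: $525,150 + $210,060 = $735,210
Cap at $1,509,050: $735,210 is within the cap, no reduction.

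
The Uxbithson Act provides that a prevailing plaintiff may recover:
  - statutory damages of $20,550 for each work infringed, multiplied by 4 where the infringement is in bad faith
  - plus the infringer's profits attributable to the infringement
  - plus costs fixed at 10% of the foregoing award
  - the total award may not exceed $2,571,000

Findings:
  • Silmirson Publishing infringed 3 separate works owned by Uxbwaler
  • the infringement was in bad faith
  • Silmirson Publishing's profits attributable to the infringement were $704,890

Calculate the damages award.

$1,046,639

Statutory damages: 3 × $20,550 = $61,650
Multiplied by 4: 4 × $61,650 = $246,600
Combined award: $246,600 + $704,890 = $951,490
Costs: 10% of $951,490 = $95,149
Award plus costs: $951,490 + $95,149 = $1,046,639
Cap at $2,571,000: $1,046,639 is within the cap, no reduction.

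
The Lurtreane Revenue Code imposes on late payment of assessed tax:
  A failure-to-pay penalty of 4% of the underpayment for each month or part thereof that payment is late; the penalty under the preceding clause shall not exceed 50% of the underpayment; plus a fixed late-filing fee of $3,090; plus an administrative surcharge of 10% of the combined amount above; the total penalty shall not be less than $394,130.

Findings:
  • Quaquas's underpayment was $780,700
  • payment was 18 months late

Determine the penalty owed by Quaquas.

Accrued rate: 4% × 18 = 72%, capped at 50% → 50%
Failure-to-pay penalty: 50% of $780,700 = $390,350
Penalty before surcharge: $390,350 + $3,090 = $393,440
Administrative surcharge: 10% of $393,440 = $39,344
Total penalty: $393,440 + $39,344 = $432,784
Minimum $394,130: $432,784 meets the minimum, no increase.

$432,784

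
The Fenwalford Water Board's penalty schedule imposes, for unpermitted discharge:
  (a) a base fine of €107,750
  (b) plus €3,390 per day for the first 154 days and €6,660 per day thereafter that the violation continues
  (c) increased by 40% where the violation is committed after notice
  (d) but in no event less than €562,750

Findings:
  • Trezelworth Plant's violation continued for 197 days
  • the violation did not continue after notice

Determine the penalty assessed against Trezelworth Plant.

€916,190

First 154 days: 154 × €3,390 = €522,060
Remaining days: (197 − 154) × €6,660 = €286,380
Per-day component: €522,060 + €286,380 = €808,440
Base plus per-day: €107,750 + €808,440 = €916,190
The violation did not continue after notice: no 40% increase.
Minimum €562,750: €916,190 meets the minimum, no increase.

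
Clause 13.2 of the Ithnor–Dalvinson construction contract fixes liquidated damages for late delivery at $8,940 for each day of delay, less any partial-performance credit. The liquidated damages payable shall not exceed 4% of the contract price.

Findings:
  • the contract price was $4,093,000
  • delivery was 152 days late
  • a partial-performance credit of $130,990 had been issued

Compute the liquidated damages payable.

$163,720

Per-day damages: 152 × $8,940 = $1,358,880
Less partial-performance credit: $1,358,880 − $130,990 = $1,227,890
Cap: 4% of $4,093,000 = $163,720
Cap at $163,720: $1,227,890 exceeds the cap → $163,720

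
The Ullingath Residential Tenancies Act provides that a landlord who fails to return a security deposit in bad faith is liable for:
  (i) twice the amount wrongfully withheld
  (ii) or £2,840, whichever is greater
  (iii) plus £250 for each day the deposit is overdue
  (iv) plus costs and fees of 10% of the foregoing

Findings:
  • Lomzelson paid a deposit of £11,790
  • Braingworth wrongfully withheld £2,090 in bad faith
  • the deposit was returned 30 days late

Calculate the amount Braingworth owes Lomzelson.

£12,848

Doubled: 2 × £2,090 = £4,180
Minimum £2,840: £4,180 meets the minimum, no increase.
Late-return penalty: 30 × £250 = £7,500
Damages plus late penalty: £4,180 + £7,500 = £11,680
Costs and fees: 10% of £11,680 = £1,168
Total recovery: £11,680 + £1,168 = £12,848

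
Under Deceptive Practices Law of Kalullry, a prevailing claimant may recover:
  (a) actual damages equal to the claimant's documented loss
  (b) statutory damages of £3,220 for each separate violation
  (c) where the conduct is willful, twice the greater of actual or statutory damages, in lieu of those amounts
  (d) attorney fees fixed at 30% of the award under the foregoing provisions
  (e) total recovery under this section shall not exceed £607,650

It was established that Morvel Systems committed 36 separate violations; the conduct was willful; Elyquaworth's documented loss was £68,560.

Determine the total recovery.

£301,392

Statutory damages: 36 × £3,220 = £115,920
Greater of actual damages (£68,560) or statutory damages (£115,920): £115,920
Doubled: 2 × £115,920 = £231,840
Attorney fees: 30% of £231,840 = £69,552
Total before cap: £231,840 + £69,552 = £301,392
Cap at £607,650: £301,392 is within the cap, no reduction.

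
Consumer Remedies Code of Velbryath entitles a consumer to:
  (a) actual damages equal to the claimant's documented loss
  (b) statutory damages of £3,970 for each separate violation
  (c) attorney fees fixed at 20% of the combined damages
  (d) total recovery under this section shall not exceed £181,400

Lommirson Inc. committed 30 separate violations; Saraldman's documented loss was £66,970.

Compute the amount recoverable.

£181,400

Statutory damages: 30 × £3,970 = £119,100
Combined damages: £66,970 + £119,100 = £186,070
Attorney fees: 20% of £186,070 = £37,214
Total before cap: £186,070 + £37,214 = £223,284
Cap at £181,400: £223,284 exceeds the cap → £181,400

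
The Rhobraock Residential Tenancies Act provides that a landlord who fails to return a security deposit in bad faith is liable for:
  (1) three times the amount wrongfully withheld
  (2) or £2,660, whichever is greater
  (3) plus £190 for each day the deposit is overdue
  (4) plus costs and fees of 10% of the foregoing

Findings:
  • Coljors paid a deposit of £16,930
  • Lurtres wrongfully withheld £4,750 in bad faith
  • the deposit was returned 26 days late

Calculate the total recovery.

Trebled: 3 × £4,750 = £14,250
Minimum £2,660: £14,250 meets the minimum, no increase.
Late-return penalty: 26 × £190 = £4,940
Damages plus late penalty: £14,250 + £4,940 = £19,190
Costs and fees: 10% of £19,190 = £1,919
Total recovery: £19,190 + £1,919 = £21,109

£21,109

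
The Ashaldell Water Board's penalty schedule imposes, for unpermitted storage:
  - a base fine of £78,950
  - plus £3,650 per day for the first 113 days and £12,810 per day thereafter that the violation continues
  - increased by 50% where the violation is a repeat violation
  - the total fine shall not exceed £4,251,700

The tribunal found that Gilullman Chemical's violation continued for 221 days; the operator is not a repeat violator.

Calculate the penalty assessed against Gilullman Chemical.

First 113 days: 113 × £3,650 = £412,450
Remaining days: (221 − 113) × £12,810 = £1,383,480
Per-day component: £412,450 + £1,383,480 = £1,795,930
Base plus per-day: £78,950 + £1,795,930 = £1,874,880
The operator is not a repeat violator: no 50% increase.
Cap at £4,251,700: £1,874,880 is within the cap, no reduction.

Civil penalty: £1,874,880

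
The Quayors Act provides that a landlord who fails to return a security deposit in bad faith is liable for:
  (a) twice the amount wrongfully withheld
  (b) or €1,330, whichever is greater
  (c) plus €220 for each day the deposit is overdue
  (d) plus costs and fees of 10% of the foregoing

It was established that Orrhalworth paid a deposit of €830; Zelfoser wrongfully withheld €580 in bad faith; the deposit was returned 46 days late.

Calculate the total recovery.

€12,595

Doubled: 2 × €580 = €1,160
Minimum €1,330: €1,160 is below the minimum → €1,330
Late-return penalty: 46 × €220 = €10,120
Damages plus late penalty: €1,330 + €10,120 = €11,450
Costs and fees: 10% of €11,450 = €1,145
Total recovery: €11,450 + €1,145 = €12,595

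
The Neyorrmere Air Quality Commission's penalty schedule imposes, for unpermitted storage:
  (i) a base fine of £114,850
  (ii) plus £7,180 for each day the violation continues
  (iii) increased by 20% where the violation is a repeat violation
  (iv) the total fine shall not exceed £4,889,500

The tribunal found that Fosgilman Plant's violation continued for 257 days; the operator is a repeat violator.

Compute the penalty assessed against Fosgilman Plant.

Per-day component: 257 × £7,180 = £1,845,260
Base plus per-day: £114,850 + £1,845,260 = £1,960,110
Enhancement: 20% of £1,960,110 = £392,022
Enhanced fine: £1,960,110 + £392,022 = £2,352,132
Cap at £4,889,500: £2,352,132 is within the cap, no reduction.

Civil penalty: £2,352,132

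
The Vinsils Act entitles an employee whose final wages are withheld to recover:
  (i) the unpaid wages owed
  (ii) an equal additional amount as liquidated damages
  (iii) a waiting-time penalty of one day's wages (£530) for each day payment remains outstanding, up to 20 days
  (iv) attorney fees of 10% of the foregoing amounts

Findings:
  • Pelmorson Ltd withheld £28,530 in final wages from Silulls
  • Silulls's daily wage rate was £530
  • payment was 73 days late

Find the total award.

£74,426

Liquidated damages (equal amount): £28,530
Penalty days: min(73, 20) = 20
Waiting-time penalty: 20 × £530 = £10,600
Subtotal: £28,530 + £28,530 + £10,600 = £67,660
Attorney fees: 10% of £67,660 = £6,766
Total award: £67,660 + £6,766 = £74,426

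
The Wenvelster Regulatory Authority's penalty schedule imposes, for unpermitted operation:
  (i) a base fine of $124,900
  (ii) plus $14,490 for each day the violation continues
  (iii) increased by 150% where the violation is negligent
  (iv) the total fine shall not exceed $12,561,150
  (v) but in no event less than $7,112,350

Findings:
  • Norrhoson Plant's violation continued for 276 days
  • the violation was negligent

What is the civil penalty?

$10,310,350

Per-day component: 276 × $14,490 = $3,999,240
Base plus per-day: $124,900 + $3,999,240 = $4,124,140
Enhancement: 150% of $4,124,140 = $6,186,210
Enhanced fine: $4,124,140 + $6,186,210 = $10,310,350
Cap at $12,561,150: $10,310,350 is within the cap, no reduction.
Minimum $7,112,350: $10,310,350 meets the minimum, no increase.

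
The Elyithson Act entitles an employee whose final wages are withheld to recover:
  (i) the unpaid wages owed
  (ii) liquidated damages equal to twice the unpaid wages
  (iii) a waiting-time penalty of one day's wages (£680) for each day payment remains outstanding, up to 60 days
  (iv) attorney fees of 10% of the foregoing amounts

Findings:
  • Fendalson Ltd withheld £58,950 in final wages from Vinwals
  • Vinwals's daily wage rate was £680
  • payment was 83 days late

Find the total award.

£239,415

Doubled: 2 × £58,950 = £117,900
Penalty days: min(83, 60) = 60
Waiting-time penalty: 60 × £680 = £40,800
Subtotal: £58,950 + £117,900 + £40,800 = £217,650
Attorney fees: 10% of £217,650 = £21,765
Total award: £217,650 + £21,765 = £239,415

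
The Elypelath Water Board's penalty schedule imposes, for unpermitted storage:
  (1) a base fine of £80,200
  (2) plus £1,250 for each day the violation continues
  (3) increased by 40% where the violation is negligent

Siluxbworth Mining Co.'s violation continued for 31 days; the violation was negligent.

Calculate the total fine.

Civil penalty: £166,530

Per-day component: 31 × £1,250 = £38,750
Base plus per-day: £80,200 + £38,750 = £118,950
Enhancement: 40% of £118,950 = £47,580
Enhanced fine: £118,950 + £47,580 = £166,530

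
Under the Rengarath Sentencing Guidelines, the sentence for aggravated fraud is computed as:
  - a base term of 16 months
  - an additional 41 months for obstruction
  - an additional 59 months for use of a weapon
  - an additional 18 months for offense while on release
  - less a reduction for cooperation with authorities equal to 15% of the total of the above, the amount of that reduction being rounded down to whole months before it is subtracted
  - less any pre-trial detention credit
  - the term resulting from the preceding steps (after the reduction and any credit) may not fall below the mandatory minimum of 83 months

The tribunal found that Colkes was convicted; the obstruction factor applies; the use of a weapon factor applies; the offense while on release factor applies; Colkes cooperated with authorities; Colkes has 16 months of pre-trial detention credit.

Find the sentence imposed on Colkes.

98 months

Obstruction enhancement: +41 months
Use of a weapon enhancement: +59 months
Offense while on release enhancement: +18 months
Adjusted term: 16 months + 41 months + 59 months + 18 months = 134 months
Cooperation with authorities reduction: 15% of 134 months = 20 months (rounded down)
After reduction: 134 − 20 = 114 months
Less pre-trial detention credit: 114 months − 16 months = 98 months
Minimum 83 months: 98 months meets the minimum, no increase.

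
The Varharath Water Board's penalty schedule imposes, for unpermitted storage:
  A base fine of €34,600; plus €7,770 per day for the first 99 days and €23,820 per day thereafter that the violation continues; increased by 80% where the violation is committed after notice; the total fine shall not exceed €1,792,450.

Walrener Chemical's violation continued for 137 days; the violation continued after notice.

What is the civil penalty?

Civil penalty: €1,792,450

First 99 days: 99 × €7,770 = €769,230
Remaining days: (137 − 99) × €23,820 = €905,160
Per-day component: €769,230 + €905,160 = €1,674,390
Base plus per-day: €34,600 + €1,674,390 = €1,708,990
Enhancement: 80% of €1,708,990 = €1,367,192
Enhanced fine: €1,708,990 + €1,367,192 = €3,076,182
Cap at €1,792,450: €3,076,182 exceeds the cap → €1,792,450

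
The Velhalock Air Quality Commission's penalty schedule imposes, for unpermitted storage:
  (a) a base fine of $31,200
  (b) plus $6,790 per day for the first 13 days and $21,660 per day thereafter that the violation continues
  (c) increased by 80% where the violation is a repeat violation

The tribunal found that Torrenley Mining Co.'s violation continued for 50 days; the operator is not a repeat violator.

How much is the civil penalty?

$920,890

First 13 days: 13 × $6,790 = $88,270
Remaining days: (50 − 13) × $21,660 = $801,420
Per-day component: $88,270 + $801,420 = $889,690
Base plus per-day: $31,200 + $889,690 = $920,890
The operator is not a repeat violator: no 80% increase.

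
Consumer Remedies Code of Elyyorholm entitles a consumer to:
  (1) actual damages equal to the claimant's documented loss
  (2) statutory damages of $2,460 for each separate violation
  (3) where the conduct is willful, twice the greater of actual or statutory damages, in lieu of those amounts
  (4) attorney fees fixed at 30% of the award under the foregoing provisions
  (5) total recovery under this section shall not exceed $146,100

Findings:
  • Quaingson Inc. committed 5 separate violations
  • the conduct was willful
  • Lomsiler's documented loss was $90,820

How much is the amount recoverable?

Statutory damages: 5 × $2,460 = $12,300
Greater of actual damages ($90,820) or statutory damages ($12,300): $90,820
Doubled: 2 × $90,820 = $181,640
Attorney fees: 30% of $181,640 = $54,492
Total before cap: $181,640 + $54,492 = $236,132
Cap at $146,100: $236,132 exceeds the cap → $146,100

$146,100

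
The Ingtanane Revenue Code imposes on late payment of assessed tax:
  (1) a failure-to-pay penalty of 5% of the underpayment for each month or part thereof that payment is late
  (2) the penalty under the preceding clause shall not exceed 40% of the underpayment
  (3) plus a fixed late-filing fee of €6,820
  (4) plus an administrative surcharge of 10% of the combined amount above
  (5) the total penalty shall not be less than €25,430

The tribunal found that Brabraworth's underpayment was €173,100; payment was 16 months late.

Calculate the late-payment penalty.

Accrued rate: 5% × 16 = 80%, capped at 40% → 40%
Failure-to-pay penalty: 40% of €173,100 = €69,240
Penalty before surcharge: €69,240 + €6,820 = €76,060
Administrative surcharge: 10% of €76,060 = €7,606
Total penalty: €76,060 + €7,606 = €83,666
Minimum €25,430: €83,666 meets the minimum, no increase.

€83,666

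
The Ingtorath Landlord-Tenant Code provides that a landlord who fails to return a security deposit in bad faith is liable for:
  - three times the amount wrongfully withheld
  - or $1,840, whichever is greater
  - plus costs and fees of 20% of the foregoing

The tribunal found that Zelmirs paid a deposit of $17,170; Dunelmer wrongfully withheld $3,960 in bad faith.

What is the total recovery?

Recovery: $14,256

Trebled: 3 × $3,960 = $11,880
Minimum $1,840: $11,880 meets the minimum, no increase.
Costs and fees: 20% of $11,880 = $2,376
Total recovery: $11,880 + $2,376 = $14,256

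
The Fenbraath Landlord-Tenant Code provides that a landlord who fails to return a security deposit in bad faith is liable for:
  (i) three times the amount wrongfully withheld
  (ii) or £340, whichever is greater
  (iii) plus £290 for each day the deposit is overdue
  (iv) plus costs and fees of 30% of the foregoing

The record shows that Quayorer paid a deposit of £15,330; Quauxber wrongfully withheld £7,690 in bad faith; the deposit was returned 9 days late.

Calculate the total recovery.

£33,384

Trebled: 3 × £7,690 = £23,070
Minimum £340: £23,070 meets the minimum, no increase.
Late-return penalty: 9 × £290 = £2,610
Damages plus late penalty: £23,070 + £2,610 = £25,680
Costs and fees: 30% of £25,680 = £7,704
Total recovery: £25,680 + £7,704 = £33,384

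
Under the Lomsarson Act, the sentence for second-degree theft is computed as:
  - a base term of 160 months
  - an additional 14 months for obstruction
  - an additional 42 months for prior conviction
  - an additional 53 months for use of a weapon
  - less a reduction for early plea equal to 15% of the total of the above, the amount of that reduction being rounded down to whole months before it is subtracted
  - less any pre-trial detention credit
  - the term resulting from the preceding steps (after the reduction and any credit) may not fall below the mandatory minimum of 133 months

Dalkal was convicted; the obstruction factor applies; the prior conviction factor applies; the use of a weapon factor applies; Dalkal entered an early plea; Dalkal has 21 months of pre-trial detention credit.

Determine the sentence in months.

Obstruction enhancement: +14 months
Prior conviction enhancement: +42 months
Use of a weapon enhancement: +53 months
Adjusted term: 160 months + 14 months + 42 months + 53 months = 269 months
Early plea reduction: 15% of 269 months = 40 months (rounded down)
After reduction: 269 − 40 = 229 months
Less pre-trial detention credit: 229 months − 21 months = 208 months
Minimum 133 months: 208 months meets the minimum, no increase.

208 months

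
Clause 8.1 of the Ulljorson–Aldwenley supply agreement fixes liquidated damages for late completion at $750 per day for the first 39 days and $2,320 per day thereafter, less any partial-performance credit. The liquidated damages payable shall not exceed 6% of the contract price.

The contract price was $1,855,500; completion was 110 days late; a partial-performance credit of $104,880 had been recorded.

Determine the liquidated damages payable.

Liquidated damages: $89,090

First 39 days: 39 × $750 = $29,250
Remaining days: (110 − 39) × $2,320 = $164,720
Accrued per-day damages: $29,250 + $164,720 = $193,970
Less partial-performance credit: $193,970 − $104,880 = $89,090
Cap: 6% of $1,855,500 = $111,330
Cap at $111,330: $89,090 is within the cap, no reduction.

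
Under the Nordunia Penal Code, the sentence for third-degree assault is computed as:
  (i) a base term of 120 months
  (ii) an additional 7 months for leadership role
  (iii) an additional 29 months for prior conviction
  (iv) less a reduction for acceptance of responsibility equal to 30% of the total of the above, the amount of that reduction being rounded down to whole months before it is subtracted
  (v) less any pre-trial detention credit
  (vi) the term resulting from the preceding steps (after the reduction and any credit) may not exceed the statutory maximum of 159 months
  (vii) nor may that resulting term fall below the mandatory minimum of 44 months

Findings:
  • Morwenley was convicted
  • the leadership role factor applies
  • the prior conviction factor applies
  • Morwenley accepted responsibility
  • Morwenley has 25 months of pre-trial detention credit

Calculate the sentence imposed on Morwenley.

Leadership role enhancement: +7 months
Prior conviction enhancement: +29 months
Adjusted term: 120 months + 7 months + 29 months = 156 months
Acceptance of responsibility reduction: 30% of 156 months = 46 months (rounded down)
After reduction: 156 − 46 = 110 months
Less pre-trial detention credit: 110 months − 25 months = 85 months
Cap at 159 months: 85 months is within the cap, no reduction.
Minimum 44 months: 85 months meets the minimum, no increase.

85 months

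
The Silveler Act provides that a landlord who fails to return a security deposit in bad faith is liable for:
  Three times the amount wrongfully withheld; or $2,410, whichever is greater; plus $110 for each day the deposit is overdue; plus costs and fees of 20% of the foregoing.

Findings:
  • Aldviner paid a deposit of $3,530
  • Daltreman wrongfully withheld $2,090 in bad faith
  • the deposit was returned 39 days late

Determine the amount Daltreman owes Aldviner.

$12,672

Trebled: 3 × $2,090 = $6,270
Minimum $2,410: $6,270 meets the minimum, no increase.
Late-return penalty: 39 × $110 = $4,290
Damages plus late penalty: $6,270 + $4,290 = $10,560
Costs and fees: 20% of $10,560 = $2,112
Total recovery: $10,560 + $2,112 = $12,672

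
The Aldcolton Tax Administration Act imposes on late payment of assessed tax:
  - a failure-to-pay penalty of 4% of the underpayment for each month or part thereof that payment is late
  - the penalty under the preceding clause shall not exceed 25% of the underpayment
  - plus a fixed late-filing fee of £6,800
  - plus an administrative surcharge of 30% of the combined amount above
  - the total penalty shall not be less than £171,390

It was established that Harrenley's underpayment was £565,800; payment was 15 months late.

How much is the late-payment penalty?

£192,725

Accrued rate: 4% × 15 = 60%, capped at 25% → 25%
Failure-to-pay penalty: 25% of £565,800 = £141,450
Penalty before surcharge: £141,450 + £6,800 = £148,250
Administrative surcharge: 30% of £148,250 = £44,475
Total penalty: £148,250 + £44,475 = £192,725
Minimum £171,390: £192,725 meets the minimum, no increase.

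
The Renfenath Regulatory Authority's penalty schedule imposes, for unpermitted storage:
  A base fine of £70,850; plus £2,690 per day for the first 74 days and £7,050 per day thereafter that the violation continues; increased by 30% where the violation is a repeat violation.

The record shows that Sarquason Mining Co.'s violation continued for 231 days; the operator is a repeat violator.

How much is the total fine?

£1,789,788

First 74 days: 74 × £2,690 = £199,060
Remaining days: (231 − 74) × £7,050 = £1,106,850
Per-day component: £199,060 + £1,106,850 = £1,305,910
Base plus per-day: £70,850 + £1,305,910 = £1,376,760
Enhancement: 30% of £1,376,760 = £413,028
Enhanced fine: £1,376,760 + £413,028 = £1,789,788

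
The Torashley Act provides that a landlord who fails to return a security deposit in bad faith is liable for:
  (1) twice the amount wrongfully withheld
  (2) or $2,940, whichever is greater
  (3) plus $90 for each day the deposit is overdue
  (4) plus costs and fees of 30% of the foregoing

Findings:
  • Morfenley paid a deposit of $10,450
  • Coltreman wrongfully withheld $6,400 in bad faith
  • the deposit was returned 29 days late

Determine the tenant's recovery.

Doubled: 2 × $6,400 = $12,800
Minimum $2,940: $12,800 meets the minimum, no increase.
Late-return penalty: 29 × $90 = $2,610
Damages plus late penalty: $12,800 + $2,610 = $15,410
Costs and fees: 30% of $15,410 = $4,623
Total recovery: $15,410 + $4,623 = $20,033

$20,033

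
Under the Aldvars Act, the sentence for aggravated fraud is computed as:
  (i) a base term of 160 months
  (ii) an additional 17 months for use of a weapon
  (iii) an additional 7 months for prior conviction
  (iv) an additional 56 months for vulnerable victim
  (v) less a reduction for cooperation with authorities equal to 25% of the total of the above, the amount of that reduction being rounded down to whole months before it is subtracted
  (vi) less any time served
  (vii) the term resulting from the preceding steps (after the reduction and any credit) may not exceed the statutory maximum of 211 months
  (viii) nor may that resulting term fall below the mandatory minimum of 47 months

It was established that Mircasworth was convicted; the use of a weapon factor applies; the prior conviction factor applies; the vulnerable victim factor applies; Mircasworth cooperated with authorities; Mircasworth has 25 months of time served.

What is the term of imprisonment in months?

155 months

Use of a weapon enhancement: +17 months
Prior conviction enhancement: +7 months
Vulnerable victim enhancement: +56 months
Adjusted term: 160 months + 17 months + 7 months + 56 months = 240 months
Cooperation with authorities reduction: 25% of 240 months = 60 months (rounded down)
After reduction: 240 − 60 = 180 months
Less time served: 180 months − 25 months = 155 months
Cap at 211 months: 155 months is within the cap, no reduction.
Minimum 47 months: 155 months meets the minimum, no increase.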